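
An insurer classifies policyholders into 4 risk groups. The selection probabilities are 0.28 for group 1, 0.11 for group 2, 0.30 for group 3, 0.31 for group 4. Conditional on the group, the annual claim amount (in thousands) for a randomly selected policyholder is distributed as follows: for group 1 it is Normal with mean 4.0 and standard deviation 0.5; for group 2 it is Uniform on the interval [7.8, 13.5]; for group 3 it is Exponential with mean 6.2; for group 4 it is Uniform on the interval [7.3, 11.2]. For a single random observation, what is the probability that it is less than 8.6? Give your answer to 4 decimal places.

Conditional on each group, P(X < 8.6): 1: 1; 2: 0.140351; 3: 0.750201; 4: 0.333333.
By total probability, P(X < 8.6) = 0.28·1 + 0.11·0.140351 + 0.3·0.750201 + 0.31·0.333333 = 0.623832.

0.6238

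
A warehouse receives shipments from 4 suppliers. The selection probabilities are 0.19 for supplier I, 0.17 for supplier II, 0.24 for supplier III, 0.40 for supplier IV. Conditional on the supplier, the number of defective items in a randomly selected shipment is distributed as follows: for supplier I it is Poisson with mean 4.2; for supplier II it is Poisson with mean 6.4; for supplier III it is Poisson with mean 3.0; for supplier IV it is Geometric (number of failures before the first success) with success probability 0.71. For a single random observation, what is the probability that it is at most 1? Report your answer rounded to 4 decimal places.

0.4311

Conditional on each supplier, P(X ≤ 1): I: 0.077977; II: 0.0122955; III: 0.199148; IV: 0.9159.
By total probability, P(X ≤ 1) = 0.19·0.077977 + 0.17·0.0122955 + 0.24·0.199148 + 0.4·0.9159 = 0.431061.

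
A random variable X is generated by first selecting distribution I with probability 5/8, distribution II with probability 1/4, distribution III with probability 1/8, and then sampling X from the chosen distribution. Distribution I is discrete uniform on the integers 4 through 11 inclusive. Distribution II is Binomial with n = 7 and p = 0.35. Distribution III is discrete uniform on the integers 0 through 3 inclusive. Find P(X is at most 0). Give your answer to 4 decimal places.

Conditional on each component, P(X ≤ 0): I: 0; II: 0.0490223; III: 0.25.
By total probability, P(X ≤ 0) = 0.625·0 + 0.25·0.0490223 + 0.125·0.25 = 0.0435056.

0.0435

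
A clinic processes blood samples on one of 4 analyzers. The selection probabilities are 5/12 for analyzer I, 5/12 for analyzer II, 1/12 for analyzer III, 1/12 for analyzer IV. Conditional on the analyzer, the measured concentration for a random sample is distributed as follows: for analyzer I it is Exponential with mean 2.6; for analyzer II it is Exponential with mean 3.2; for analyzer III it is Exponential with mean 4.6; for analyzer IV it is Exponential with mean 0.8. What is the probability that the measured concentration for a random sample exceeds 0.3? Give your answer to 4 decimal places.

Conditional on each analyzer, P(X > 0.3): I: 0.891023; II: 0.91051; III: 0.936864; IV: 0.687289.
By total probability, P(X > 0.3) = 0.416667·0.891023 + 0.416667·0.91051 + 0.0833333·0.936864 + 0.0833333·0.687289 = 0.885985.

0.8860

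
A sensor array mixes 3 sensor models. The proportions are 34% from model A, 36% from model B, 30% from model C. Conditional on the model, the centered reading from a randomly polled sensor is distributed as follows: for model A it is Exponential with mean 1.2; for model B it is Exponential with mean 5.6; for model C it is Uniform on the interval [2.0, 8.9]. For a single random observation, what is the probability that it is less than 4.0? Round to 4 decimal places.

0.5986

Conditional on each model, P(X < 4.0): A: 0.964326; B: 0.510458; C: 0.289855.
By total probability, P(X < 4.0) = 0.34·0.964326 + 0.36·0.510458 + 0.3·0.289855 = 0.598592.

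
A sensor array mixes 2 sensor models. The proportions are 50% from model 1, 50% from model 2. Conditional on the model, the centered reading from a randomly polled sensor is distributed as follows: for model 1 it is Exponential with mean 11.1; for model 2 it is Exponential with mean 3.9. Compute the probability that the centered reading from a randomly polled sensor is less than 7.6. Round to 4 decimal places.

Conditional on each model, P(X < 7.6): 1: 0.495751; 2: 0.857543.
By total probability, P(X < 7.6) = 0.5·0.495751 + 0.5·0.857543 = 0.676647.

0.6766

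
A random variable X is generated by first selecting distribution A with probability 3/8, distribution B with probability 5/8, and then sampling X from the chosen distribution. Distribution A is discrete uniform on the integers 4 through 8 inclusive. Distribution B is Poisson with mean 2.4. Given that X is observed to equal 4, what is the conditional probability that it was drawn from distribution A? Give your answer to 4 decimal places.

0.4890

Likelihoods P(X=4 | ·): A: 0.2; B: 0.125408.
Posterior ∝ prior × likelihood. Numerator for A: 0.375·0.2 = 0.075.
Normalizing constant: 0.375·0.2 + 0.625·0.125408 = 0.15338.
P(A | observation) = 0.075 / 0.15338 = 0.488981.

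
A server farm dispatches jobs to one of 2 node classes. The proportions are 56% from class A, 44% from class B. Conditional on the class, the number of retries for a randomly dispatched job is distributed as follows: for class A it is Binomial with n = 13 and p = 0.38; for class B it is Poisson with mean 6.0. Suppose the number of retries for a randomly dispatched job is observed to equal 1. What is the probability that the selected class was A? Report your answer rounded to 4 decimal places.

0.5770

Likelihoods P(X=1 | ·): A: 0.0159378; B: 0.0148725.
Posterior ∝ prior × likelihood. Numerator for A: 0.56·0.0159378 = 0.00892514.
Normalizing constant: 0.56·0.0159378 + 0.44·0.0148725 = 0.0154691.
P(A | observation) = 0.00892514 / 0.0154691 = 0.576968.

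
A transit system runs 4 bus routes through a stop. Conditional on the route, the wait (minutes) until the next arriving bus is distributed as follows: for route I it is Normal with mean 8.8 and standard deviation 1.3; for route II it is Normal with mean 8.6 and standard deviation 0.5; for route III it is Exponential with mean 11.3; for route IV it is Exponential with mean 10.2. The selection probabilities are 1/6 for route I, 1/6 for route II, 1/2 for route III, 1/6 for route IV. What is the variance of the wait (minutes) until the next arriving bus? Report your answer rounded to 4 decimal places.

Per component, I: μ=8.8, E[X²]=79.13; II: μ=8.6, E[X²]=74.21; III: μ=11.3, E[X²]=255.38; IV: μ=10.2, E[X²]=208.08.
E[X] = 0.166667·8.8 + 0.166667·8.6 + 0.5·11.3 + 0.166667·10.2 = 10.25.
E[X²] = 0.166667·79.13 + 0.166667·74.21 + 0.5·255.38 + 0.166667·208.08 = 187.927.
Var(X) = E[X²] − (E[X])² = 187.927 − 105.062 = 82.8642.

82.8642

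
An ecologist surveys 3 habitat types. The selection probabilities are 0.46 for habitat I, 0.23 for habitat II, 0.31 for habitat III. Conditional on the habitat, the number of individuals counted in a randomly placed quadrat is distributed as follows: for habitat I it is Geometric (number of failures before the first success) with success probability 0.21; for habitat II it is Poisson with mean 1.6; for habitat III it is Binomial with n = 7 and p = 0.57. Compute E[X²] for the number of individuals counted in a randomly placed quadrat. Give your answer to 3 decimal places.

For each component E[X²] = Var + (mean)², giving I: 32.0658; II: 4.16; III: 17.6358.
Overall E[X²] = 0.46·32.0658 + 0.23·4.16 + 0.31·17.6358 = 21.1741.

21.174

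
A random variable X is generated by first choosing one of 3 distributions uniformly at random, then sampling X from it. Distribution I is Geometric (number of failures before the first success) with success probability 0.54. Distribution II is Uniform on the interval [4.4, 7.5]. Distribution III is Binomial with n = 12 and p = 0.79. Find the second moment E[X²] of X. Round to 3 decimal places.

For each component E[X²] = Var + (mean)², giving I: 2.30316; II: 36.2033; III: 91.8612.
Overall E[X²] = 0.333333·2.30316 + 0.333333·36.2033 + 0.333333·91.8612 = 43.4559.

43.456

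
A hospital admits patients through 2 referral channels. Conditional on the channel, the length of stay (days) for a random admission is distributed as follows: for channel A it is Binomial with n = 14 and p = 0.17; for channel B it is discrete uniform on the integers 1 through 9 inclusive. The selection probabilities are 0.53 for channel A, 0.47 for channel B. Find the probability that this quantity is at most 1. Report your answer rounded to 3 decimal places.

Conditional on each channel, P(X ≤ 1): A: 0.284787; B: 0.111111.
By total probability, P(X ≤ 1) = 0.53·0.284787 + 0.47·0.111111 = 0.203159.

0.203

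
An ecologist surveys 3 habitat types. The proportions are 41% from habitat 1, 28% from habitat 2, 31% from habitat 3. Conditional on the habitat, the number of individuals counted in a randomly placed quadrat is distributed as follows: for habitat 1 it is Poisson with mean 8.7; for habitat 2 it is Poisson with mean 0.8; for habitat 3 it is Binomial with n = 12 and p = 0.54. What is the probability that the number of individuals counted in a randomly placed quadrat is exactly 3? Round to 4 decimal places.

Conditional on each habitat, P(X = 3): 1: 0.0182829; 2: 0.0383427; 3: 0.0319466.
By total probability, P(X = 3) = 0.41·0.0182829 + 0.28·0.0383427 + 0.31·0.0319466 = 0.0281354.

0.0281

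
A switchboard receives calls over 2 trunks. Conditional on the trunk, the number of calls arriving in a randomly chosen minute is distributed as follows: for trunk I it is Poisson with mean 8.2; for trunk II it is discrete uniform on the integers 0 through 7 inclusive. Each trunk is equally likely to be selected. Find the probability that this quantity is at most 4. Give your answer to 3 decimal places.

Conditional on each trunk, P(X ≤ 4): I: 0.0887402; II: 0.625.
By total probability, P(X ≤ 4) = 0.5·0.0887402 + 0.5·0.625 = 0.35687.

0.357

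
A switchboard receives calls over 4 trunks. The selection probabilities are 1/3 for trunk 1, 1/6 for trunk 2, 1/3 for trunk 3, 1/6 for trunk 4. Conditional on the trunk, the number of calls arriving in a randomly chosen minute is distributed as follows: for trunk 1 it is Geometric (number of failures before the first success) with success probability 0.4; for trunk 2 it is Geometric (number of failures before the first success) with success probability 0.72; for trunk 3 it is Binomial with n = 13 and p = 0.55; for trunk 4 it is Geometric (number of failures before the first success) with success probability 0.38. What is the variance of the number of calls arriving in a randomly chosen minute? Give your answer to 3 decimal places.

11.019

Per component, 1: μ=1.5, E[X²]=6; 2: μ=0.388889, E[X²]=0.691358; 3: μ=7.15, E[X²]=54.34; 4: μ=1.63158, E[X²]=6.95568.
E[X] = 0.333333·1.5 + 0.166667·0.388889 + 0.333333·7.15 + 0.166667·1.63158 = 3.22008.
E[X²] = 0.333333·6 + 0.166667·0.691358 + 0.333333·54.34 + 0.166667·6.95568 = 21.3878.
Var(X) = E[X²] − (E[X])² = 21.3878 − 10.3689 = 11.0189.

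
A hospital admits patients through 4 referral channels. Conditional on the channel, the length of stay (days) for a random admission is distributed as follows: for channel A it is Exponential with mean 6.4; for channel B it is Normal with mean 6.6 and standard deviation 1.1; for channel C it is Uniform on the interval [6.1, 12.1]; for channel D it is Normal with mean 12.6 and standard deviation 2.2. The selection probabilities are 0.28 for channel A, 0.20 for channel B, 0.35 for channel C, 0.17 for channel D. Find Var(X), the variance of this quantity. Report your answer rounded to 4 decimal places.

18.5204

Per component, A: μ=6.4, E[X²]=81.92; B: μ=6.6, E[X²]=44.77; C: μ=9.1, E[X²]=85.81; D: μ=12.6, E[X²]=163.6.
E[X] = 0.28·6.4 + 0.2·6.6 + 0.35·9.1 + 0.17·12.6 = 8.439.
E[X²] = 0.28·81.92 + 0.2·44.77 + 0.35·85.81 + 0.17·163.6 = 89.7371.
Var(X) = E[X²] − (E[X])² = 89.7371 − 71.2167 = 18.5204.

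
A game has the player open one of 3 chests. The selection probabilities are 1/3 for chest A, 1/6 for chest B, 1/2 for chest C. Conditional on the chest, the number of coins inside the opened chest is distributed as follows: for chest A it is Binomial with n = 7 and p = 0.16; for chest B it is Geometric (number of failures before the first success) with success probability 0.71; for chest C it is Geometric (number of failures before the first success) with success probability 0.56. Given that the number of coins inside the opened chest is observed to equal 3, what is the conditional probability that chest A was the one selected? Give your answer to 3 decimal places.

Likelihoods P(X=3 | ·): A: 0.0713748; B: 0.0173162; C: 0.047703.
Posterior ∝ prior × likelihood. Numerator for A: 0.333333·0.0713748 = 0.0237916.
Normalizing constant: 0.333333·0.0713748 + 0.166667·0.0173162 + 0.5·0.047703 = 0.0505292.
P(A | observation) = 0.0237916 / 0.0505292 = 0.470849.

0.471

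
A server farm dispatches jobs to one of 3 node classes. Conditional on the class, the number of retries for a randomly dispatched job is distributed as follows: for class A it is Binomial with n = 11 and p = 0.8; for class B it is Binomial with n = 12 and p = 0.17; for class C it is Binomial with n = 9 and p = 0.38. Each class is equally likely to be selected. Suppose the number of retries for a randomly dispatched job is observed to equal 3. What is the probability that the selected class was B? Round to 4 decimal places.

Likelihoods P(X=3 | ·): A: 0.000216269; B: 0.202056; C: 0.261806.
Posterior ∝ prior × likelihood. Numerator for B: 0.333333·0.202056 = 0.0673521.
Normalizing constant: 0.333333·0.000216269 + 0.333333·0.202056 + 0.333333·0.261806 = 0.154693.
P(B | observation) = 0.0673521 / 0.154693 = 0.435392.

0.4354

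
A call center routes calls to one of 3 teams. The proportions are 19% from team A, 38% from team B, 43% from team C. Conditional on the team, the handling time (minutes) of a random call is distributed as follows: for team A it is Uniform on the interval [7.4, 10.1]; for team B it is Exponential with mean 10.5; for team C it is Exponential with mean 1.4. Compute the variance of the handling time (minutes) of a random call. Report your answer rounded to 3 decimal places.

61.019

Per component, A: μ=8.75, E[X²]=77.17; B: μ=10.5, E[X²]=220.5; C: μ=1.4, E[X²]=3.92.
E[X] = 0.19·8.75 + 0.38·10.5 + 0.43·1.4 = 6.2545.
E[X²] = 0.19·77.17 + 0.38·220.5 + 0.43·3.92 = 100.138.
Var(X) = E[X²] − (E[X])² = 100.138 − 39.1188 = 61.0191.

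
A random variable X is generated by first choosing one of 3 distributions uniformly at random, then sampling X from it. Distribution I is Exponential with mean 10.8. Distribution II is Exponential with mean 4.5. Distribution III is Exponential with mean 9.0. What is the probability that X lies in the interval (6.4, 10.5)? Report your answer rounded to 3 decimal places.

Conditional on each component, P(6.4 < X < 10.5): I: 0.17465; II: 0.144206; III: 0.179695.
By total probability, P(6.4 < X < 10.5) = 0.333333·0.17465 + 0.333333·0.144206 + 0.333333·0.179695 = 0.166184.

0.166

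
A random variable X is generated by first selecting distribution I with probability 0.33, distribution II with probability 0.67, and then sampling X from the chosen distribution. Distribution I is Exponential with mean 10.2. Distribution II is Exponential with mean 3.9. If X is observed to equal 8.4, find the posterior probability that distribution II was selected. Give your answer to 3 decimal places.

Likelihoods f(8.4 | ·): I: 0.0430274; II: 0.0297531.
Posterior ∝ prior × likelihood. Numerator for II: 0.67·0.0297531 = 0.0199346.
Normalizing constant: 0.33·0.0430274 + 0.67·0.0297531 = 0.0341336.
P(II | observation) = 0.0199346 / 0.0341336 = 0.584015.

0.584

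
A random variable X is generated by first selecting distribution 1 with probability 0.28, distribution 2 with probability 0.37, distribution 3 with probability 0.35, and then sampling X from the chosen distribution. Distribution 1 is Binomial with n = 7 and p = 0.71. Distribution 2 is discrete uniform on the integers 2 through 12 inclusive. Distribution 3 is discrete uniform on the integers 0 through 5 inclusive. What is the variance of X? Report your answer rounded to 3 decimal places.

8.772

Per component, 1: μ=4.97, E[X²]=26.1422; 2: μ=7, E[X²]=59; 3: μ=2.5, E[X²]=9.16667.
E[X] = 0.28·4.97 + 0.37·7 + 0.35·2.5 = 4.8566.
E[X²] = 0.28·26.1422 + 0.37·59 + 0.35·9.16667 = 32.3581.
Var(X) = E[X²] − (E[X])² = 32.3581 − 23.5866 = 8.77159.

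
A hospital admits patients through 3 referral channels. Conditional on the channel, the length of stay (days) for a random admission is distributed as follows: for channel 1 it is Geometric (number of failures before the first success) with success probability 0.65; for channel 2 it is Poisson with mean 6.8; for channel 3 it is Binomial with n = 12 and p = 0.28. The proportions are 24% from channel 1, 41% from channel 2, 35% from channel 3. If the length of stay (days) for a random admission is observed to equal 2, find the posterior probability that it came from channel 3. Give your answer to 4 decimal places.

Likelihoods P(X=2 | ·): 1: 0.079625; 2: 0.0257505; 3: 0.193725.
Posterior ∝ prior × likelihood. Numerator for 3: 0.35·0.193725 = 0.0678036.
Normalizing constant: 0.24·0.079625 + 0.41·0.0257505 + 0.35·0.193725 = 0.0974713.
P(3 | observation) = 0.0678036 / 0.0974713 = 0.695626.

0.6956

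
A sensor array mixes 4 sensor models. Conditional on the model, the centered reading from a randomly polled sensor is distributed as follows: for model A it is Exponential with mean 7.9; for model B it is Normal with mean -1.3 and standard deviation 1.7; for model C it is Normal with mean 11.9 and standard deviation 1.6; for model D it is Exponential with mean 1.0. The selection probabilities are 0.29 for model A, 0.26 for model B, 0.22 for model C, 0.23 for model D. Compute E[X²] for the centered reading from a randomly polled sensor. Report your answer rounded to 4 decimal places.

69.5660

For each component E[X²] = Var + (mean)², giving A: 124.82; B: 4.58; C: 144.17; D: 2.
Overall E[X²] = 0.29·124.82 + 0.26·4.58 + 0.22·144.17 + 0.23·2 = 69.566.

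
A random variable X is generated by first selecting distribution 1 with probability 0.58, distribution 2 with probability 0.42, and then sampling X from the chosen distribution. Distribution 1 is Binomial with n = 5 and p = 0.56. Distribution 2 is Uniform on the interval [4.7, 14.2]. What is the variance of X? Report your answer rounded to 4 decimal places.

Per component, 1: μ=2.8, E[X²]=9.072; 2: μ=9.45, E[X²]=96.8233.
E[X] = 0.58·2.8 + 0.42·9.45 = 5.593.
E[X²] = 0.58·9.072 + 0.42·96.8233 = 45.9276.
Var(X) = E[X²] − (E[X])² = 45.9276 − 31.2816 = 14.6459.

14.6459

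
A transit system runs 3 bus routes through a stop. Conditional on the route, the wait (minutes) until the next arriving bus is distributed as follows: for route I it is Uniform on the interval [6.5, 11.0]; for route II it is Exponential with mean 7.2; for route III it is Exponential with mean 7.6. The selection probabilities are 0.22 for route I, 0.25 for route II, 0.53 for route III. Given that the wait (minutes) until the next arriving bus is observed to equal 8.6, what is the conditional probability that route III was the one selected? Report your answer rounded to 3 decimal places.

Likelihoods f(8.6 | ·): I: 0.222222; II: 0.0420656; III: 0.0424373.
Posterior ∝ prior × likelihood. Numerator for III: 0.53·0.0424373 = 0.0224918.
Normalizing constant: 0.22·0.222222 + 0.25·0.0420656 + 0.53·0.0424373 = 0.0818971.
P(III | observation) = 0.0224918 / 0.0818971 = 0.274635.

0.275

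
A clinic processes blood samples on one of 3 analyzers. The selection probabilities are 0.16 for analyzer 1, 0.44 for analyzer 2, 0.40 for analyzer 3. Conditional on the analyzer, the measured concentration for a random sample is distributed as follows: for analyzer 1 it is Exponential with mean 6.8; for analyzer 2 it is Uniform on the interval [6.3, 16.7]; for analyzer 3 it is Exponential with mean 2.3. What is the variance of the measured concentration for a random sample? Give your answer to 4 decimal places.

Per component, 1: μ=6.8, E[X²]=92.48; 2: μ=11.5, E[X²]=141.263; 3: μ=2.3, E[X²]=10.58.
E[X] = 0.16·6.8 + 0.44·11.5 + 0.4·2.3 = 7.068.
E[X²] = 0.16·92.48 + 0.44·141.263 + 0.4·10.58 = 81.1847.
Var(X) = E[X²] − (E[X])² = 81.1847 − 49.9566 = 31.228.

31.2280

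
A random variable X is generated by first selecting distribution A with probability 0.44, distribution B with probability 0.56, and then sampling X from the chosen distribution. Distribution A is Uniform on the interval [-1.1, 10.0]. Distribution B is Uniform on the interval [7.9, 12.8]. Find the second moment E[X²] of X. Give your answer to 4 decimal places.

74.3399

For each component E[X²] = Var + (mean)², giving A: 30.07; B: 109.123.
Overall E[X²] = 0.44·30.07 + 0.56·109.123 = 74.3399.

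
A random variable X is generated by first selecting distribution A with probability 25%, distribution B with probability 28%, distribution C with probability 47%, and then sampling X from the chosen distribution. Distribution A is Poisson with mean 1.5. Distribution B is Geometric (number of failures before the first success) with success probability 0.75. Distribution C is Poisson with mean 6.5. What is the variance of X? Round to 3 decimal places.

Per component, A: μ=1.5, E[X²]=3.75; B: μ=0.333333, E[X²]=0.555556; C: μ=6.5, E[X²]=48.75.
E[X] = 0.25·1.5 + 0.28·0.333333 + 0.47·6.5 = 3.52333.
E[X²] = 0.25·3.75 + 0.28·0.555556 + 0.47·48.75 = 24.0056.
Var(X) = E[X²] − (E[X])² = 24.0056 − 12.4139 = 11.5917.

11.592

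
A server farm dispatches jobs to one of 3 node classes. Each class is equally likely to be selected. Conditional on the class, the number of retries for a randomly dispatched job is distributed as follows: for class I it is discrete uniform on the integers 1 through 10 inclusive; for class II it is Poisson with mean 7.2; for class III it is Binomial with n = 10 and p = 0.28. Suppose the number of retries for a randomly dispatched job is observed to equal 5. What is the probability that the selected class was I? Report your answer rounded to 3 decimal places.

0.329

Likelihoods P(X=5 | ·): I: 0.1; II: 0.120382; III: 0.0839176.
Posterior ∝ prior × likelihood. Numerator for I: 0.333333·0.1 = 0.0333333.
Normalizing constant: 0.333333·0.1 + 0.333333·0.120382 + 0.333333·0.0839176 = 0.101433.
P(I | observation) = 0.0333333 / 0.101433 = 0.328624.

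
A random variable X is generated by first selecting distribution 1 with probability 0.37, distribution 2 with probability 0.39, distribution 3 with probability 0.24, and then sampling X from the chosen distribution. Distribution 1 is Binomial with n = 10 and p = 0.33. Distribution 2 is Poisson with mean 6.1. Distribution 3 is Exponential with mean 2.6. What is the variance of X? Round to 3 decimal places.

7.141

Per component, 1: μ=3.3, E[X²]=13.101; 2: μ=6.1, E[X²]=43.31; 3: μ=2.6, E[X²]=13.52.
E[X] = 0.37·3.3 + 0.39·6.1 + 0.24·2.6 = 4.224.
E[X²] = 0.37·13.101 + 0.39·43.31 + 0.24·13.52 = 24.9831.
Var(X) = E[X²] − (E[X])² = 24.9831 − 17.8422 = 7.14089.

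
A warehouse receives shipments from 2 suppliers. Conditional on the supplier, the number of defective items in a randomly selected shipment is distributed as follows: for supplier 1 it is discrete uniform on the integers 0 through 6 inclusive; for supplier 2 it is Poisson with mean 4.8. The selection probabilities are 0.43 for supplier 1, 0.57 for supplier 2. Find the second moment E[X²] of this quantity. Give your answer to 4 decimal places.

21.4588

For each component E[X²] = Var + (mean)², giving 1: 13; 2: 27.84.
Overall E[X²] = 0.43·13 + 0.57·27.84 = 21.4588.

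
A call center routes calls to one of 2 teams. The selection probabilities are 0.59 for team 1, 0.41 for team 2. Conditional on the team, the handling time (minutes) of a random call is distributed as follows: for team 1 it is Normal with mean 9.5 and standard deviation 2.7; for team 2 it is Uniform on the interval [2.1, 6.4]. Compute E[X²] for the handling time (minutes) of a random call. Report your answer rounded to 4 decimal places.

For each component E[X²] = Var + (mean)², giving 1: 97.54; 2: 19.6033.
Overall E[X²] = 0.59·97.54 + 0.41·19.6033 = 65.586.

65.5860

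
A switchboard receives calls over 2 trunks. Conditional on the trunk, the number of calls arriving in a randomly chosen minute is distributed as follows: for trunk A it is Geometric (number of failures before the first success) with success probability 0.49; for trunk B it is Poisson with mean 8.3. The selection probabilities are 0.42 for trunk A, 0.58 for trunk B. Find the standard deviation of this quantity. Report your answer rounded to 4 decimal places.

Per component, A: μ=1.04082, E[X²]=3.20741; B: μ=8.3, E[X²]=77.19.
E[X] = 0.42·1.04082 + 0.58·8.3 = 5.25114.
E[X²] = 0.42·3.20741 + 0.58·77.19 = 46.1173.
Var(X) = E[X²] − (E[X])² = 46.1173 − 27.5745 = 18.5428.
SD(X) = √18.5428 = 4.30614.

4.3061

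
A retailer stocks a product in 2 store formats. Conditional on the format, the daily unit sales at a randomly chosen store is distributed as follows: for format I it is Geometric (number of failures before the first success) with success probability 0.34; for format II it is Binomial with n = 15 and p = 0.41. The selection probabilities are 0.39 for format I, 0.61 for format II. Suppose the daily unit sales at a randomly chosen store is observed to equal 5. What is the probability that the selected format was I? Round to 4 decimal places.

Likelihoods P(X=5 | ·): I: 0.0425793; II: 0.177826.
Posterior ∝ prior × likelihood. Numerator for I: 0.39·0.0425793 = 0.0166059.
Normalizing constant: 0.39·0.0425793 + 0.61·0.177826 = 0.12508.
P(I | observation) = 0.0166059 / 0.12508 = 0.132763.

0.1328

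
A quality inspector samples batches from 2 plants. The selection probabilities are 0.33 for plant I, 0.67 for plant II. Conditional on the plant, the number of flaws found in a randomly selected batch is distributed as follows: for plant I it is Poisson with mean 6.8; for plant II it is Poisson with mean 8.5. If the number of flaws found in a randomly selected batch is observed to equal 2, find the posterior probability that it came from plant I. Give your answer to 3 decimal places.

Likelihoods P(X=2 | ·): I: 0.0257505; II: 0.00735029.
Posterior ∝ prior × likelihood. Numerator for I: 0.33·0.0257505 = 0.00849766.
Normalizing constant: 0.33·0.0257505 + 0.67·0.00735029 = 0.0134224.
P(I | observation) = 0.00849766 / 0.0134224 = 0.633097.

0.633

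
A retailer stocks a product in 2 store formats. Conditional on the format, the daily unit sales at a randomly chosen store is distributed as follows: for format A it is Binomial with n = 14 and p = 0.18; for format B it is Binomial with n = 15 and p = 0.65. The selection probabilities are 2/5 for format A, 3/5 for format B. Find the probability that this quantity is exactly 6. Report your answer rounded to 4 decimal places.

Conditional on each format, P(X = 6): A: 0.0208786; B: 0.0297507.
By total probability, P(X = 6) = 0.4·0.0208786 + 0.6·0.0297507 = 0.0262018.

0.0262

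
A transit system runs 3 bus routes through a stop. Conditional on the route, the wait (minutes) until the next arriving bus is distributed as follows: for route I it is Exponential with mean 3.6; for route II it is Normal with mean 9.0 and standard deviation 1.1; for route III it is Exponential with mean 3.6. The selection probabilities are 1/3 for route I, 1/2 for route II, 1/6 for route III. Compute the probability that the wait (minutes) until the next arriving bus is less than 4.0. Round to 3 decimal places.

0.335

Conditional on each route, P(X < 4.0): I: 0.670807; II: 2.74084e-06; III: 0.670807.
By total probability, P(X < 4.0) = 0.333333·0.670807 + 0.5·2.74084e-06 + 0.166667·0.670807 = 0.335405.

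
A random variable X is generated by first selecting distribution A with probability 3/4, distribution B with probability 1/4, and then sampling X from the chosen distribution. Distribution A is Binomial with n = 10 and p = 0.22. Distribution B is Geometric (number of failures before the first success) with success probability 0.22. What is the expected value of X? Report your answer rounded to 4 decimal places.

Component means — A: 2.2; B: 3.54545.
E[X] = 0.75·2.2 + 0.25·3.54545 = 2.53636.

2.5364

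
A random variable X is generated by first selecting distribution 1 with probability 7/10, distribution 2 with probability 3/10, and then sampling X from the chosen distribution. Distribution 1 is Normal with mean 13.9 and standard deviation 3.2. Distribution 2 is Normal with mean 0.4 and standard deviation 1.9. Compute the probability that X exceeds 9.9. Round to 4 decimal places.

0.6260

Conditional on each component, P(X > 9.9): 1: 0.89435; 2: 2.86652e-07.
By total probability, P(X > 9.9) = 0.7·0.89435 + 0.3·2.86652e-07 = 0.626045.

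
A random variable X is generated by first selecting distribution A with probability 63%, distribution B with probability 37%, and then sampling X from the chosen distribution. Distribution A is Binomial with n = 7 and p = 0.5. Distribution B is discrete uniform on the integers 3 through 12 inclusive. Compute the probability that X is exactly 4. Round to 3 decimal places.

0.209

Conditional on each component, P(X = 4): A: 0.273438; B: 0.1.
By total probability, P(X = 4) = 0.63·0.273438 + 0.37·0.1 = 0.209266.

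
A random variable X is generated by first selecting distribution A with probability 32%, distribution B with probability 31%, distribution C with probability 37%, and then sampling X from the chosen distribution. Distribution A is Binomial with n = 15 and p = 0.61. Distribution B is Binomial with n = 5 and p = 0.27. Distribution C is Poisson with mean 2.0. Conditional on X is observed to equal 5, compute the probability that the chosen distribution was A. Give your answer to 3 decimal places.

Likelihoods P(X=5 | ·): A: 0.0206467; B: 0.00143489; C: 0.0360894.
Posterior ∝ prior × likelihood. Numerator for A: 0.32·0.0206467 = 0.00660694.
Normalizing constant: 0.32·0.0206467 + 0.31·0.00143489 + 0.37·0.0360894 = 0.0204048.
P(A | observation) = 0.00660694 / 0.0204048 = 0.323793.

0.324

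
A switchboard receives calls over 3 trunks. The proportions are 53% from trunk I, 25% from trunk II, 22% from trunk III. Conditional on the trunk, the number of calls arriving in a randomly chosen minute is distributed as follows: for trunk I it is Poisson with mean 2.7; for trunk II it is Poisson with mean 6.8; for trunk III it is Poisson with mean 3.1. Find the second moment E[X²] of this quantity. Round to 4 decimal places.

For each component E[X²] = Var + (mean)², giving I: 9.99; II: 53.04; III: 12.71.
Overall E[X²] = 0.53·9.99 + 0.25·53.04 + 0.22·12.71 = 21.3509.

21.3509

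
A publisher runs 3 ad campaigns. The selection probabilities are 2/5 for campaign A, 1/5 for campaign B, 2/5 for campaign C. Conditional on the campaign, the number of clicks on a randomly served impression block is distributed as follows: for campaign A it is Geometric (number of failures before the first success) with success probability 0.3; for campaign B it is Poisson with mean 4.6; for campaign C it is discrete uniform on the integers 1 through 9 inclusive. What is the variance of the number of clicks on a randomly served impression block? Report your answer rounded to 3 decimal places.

Per component, A: μ=2.33333, E[X²]=13.2222; B: μ=4.6, E[X²]=25.76; C: μ=5, E[X²]=31.6667.
E[X] = 0.4·2.33333 + 0.2·4.6 + 0.4·5 = 3.85333.
E[X²] = 0.4·13.2222 + 0.2·25.76 + 0.4·31.6667 = 23.1076.
Var(X) = E[X²] − (E[X])² = 23.1076 − 14.8482 = 8.25938.

8.259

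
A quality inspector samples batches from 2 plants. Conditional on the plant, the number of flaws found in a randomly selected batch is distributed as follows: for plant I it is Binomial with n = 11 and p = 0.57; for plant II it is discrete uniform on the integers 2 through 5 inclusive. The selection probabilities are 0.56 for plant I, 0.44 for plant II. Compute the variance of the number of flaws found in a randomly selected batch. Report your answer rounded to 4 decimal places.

Per component, I: μ=6.27, E[X²]=42.009; II: μ=3.5, E[X²]=13.5.
E[X] = 0.56·6.27 + 0.44·3.5 = 5.0512.
E[X²] = 0.56·42.009 + 0.44·13.5 = 29.465.
Var(X) = E[X²] − (E[X])² = 29.465 − 25.5146 = 3.95042.

3.9504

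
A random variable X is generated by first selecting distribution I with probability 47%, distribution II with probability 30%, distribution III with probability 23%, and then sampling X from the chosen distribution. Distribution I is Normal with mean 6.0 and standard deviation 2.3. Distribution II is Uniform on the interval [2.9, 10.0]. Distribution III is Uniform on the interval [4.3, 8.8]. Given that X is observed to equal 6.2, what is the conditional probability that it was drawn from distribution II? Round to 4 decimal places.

Likelihoods f(6.2 | ·): I: 0.172799; II: 0.140845; III: 0.222222.
Posterior ∝ prior × likelihood. Numerator for II: 0.3·0.140845 = 0.0422535.
Normalizing constant: 0.47·0.172799 + 0.3·0.140845 + 0.23·0.222222 = 0.17458.
P(II | observation) = 0.0422535 / 0.17458 = 0.24203.

0.2420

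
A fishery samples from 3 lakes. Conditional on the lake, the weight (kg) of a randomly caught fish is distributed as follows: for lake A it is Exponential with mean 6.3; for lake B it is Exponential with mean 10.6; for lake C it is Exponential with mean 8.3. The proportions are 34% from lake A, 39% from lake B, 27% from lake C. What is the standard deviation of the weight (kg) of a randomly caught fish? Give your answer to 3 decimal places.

8.905

Per component, A: μ=6.3, E[X²]=79.38; B: μ=10.6, E[X²]=224.72; C: μ=8.3, E[X²]=137.78.
E[X] = 0.34·6.3 + 0.39·10.6 + 0.27·8.3 = 8.517.
E[X²] = 0.34·79.38 + 0.39·224.72 + 0.27·137.78 = 151.831.
Var(X) = E[X²] − (E[X])² = 151.831 − 72.5393 = 79.2913.
SD(X) = √79.2913 = 8.90457.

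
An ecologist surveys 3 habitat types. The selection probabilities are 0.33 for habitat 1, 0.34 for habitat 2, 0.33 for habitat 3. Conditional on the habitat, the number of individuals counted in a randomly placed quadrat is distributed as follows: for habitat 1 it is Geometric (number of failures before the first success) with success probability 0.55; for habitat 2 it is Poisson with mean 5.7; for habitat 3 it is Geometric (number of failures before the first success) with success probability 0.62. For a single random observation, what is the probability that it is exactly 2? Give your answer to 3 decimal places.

Conditional on each habitat, P(X = 2): 1: 0.111375; 2: 0.0543552; 3: 0.089528.
By total probability, P(X = 2) = 0.33·0.111375 + 0.34·0.0543552 + 0.33·0.089528 = 0.0847788.

0.085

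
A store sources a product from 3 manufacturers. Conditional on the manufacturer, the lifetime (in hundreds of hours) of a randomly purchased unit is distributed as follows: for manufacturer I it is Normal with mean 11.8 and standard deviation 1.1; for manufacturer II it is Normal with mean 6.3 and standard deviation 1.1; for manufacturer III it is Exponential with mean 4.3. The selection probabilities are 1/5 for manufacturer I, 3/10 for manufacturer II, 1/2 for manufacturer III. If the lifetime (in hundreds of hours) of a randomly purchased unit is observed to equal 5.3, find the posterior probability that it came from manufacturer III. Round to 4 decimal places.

0.3202

Likelihoods f(5.3 | ·): I: 9.49096e-09; II: 0.239915; III: 0.0678014.
Posterior ∝ prior × likelihood. Numerator for III: 0.5·0.0678014 = 0.0339007.
Normalizing constant: 0.2·9.49096e-09 + 0.3·0.239915 + 0.5·0.0678014 = 0.105875.
P(III | observation) = 0.0339007 / 0.105875 = 0.320195.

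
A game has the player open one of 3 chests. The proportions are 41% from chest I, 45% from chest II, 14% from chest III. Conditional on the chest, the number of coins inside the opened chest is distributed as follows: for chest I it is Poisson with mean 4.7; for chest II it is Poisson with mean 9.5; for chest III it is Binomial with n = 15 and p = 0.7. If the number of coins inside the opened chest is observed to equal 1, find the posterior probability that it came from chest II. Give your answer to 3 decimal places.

Likelihoods P(X=1 | ·): I: 0.0427478; II: 0.000711092; III: 5.02212e-07.
Posterior ∝ prior × likelihood. Numerator for II: 0.45·0.000711092 = 0.000319992.
Normalizing constant: 0.41·0.0427478 + 0.45·0.000711092 + 0.14·5.02212e-07 = 0.0178467.
P(II | observation) = 0.000319992 / 0.0178467 = 0.0179301.

0.018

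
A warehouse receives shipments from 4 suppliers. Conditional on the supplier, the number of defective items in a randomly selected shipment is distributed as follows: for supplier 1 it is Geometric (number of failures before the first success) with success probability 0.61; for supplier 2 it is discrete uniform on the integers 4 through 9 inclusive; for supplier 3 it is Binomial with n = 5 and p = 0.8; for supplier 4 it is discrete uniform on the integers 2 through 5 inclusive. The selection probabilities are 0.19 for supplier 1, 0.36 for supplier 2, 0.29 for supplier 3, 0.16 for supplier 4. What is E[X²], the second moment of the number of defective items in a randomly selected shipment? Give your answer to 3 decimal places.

23.569

For each component E[X²] = Var + (mean)², giving 1: 1.45687; 2: 45.1667; 3: 16.8; 4: 13.5.
Overall E[X²] = 0.19·1.45687 + 0.36·45.1667 + 0.29·16.8 + 0.16·13.5 = 23.5688.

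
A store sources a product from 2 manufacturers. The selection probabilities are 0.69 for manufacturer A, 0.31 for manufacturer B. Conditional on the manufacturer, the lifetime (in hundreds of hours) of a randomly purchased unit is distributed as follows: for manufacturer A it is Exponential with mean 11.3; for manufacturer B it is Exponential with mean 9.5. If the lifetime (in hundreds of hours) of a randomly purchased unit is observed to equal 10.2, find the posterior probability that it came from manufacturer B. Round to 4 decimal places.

Likelihoods f(10.2 | ·): A: 0.0358842; B: 0.0359734.
Posterior ∝ prior × likelihood. Numerator for B: 0.31·0.0359734 = 0.0111517.
Normalizing constant: 0.69·0.0358842 + 0.31·0.0359734 = 0.0359119.
P(B | observation) = 0.0111517 / 0.0359119 = 0.310531.

0.3105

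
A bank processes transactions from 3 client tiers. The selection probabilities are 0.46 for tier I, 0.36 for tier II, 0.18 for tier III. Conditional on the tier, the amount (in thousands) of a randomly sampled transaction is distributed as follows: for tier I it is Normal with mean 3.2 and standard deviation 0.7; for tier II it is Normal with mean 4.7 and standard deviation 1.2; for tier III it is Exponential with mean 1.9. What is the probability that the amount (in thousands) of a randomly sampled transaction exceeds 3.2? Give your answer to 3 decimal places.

Conditional on each tier, P(X > 3.2): I: 0.5; II: 0.89435; III: 0.185591.
By total probability, P(X > 3.2) = 0.46·0.5 + 0.36·0.89435 + 0.18·0.185591 = 0.585372.

0.585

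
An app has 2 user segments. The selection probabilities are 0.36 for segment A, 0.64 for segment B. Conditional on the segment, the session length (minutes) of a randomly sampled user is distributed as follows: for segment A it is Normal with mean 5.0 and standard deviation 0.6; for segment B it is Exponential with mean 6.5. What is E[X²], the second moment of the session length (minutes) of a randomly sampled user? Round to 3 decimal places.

For each component E[X²] = Var + (mean)², giving A: 25.36; B: 84.5.
Overall E[X²] = 0.36·25.36 + 0.64·84.5 = 63.2096.

63.210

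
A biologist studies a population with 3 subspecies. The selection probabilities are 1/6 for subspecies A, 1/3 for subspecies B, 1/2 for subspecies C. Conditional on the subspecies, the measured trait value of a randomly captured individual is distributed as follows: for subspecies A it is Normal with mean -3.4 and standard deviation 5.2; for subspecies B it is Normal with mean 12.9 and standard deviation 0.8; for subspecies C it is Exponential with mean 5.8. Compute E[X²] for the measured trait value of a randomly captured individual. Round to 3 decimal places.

95.757

For each component E[X²] = Var + (mean)², giving A: 38.6; B: 167.05; C: 67.28.
Overall E[X²] = 0.166667·38.6 + 0.333333·167.05 + 0.5·67.28 = 95.7567.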